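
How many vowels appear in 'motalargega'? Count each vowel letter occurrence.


Scanning each character of 'motalargega':
  Position 1: 'm' -> consonant (running count: 0)
  Position 2: 'o' -> vowel (running count: 1)
  Position 3: 't' -> consonant (running count: 1)
  Position 4: 'a' -> vowel (running count: 2)
  Position 5: 'l' -> consonant (running count: 2)
  Position 6: 'a' -> vowel (running count: 3)
  Position 7: 'r' -> consonant (running count: 3)
  Position 8: 'g' -> consonant (running count: 3)
  Position 9: 'e' -> vowel (running count: 4)
  Position 10: 'g' -> consonant (running count: 4)
  Position 11: 'a' -> vowel (running count: 5)
Total vowels: 5

5


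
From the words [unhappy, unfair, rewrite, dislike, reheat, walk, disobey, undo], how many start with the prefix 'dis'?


Checking each word for prefix 'dis':
  'unhappy' -> no (count: 0)
  'unfair' -> no (count: 0)
  'rewrite' -> no (count: 0)
  'dislike' -> YES, starts with 'dis' (count: 1)
  'reheat' -> no (count: 1)
  'walk' -> no (count: 1)
  'disobey' -> YES, starts with 'dis' (count: 2)
  'undo' -> no (count: 2)
Total with prefix 'dis': 2

2


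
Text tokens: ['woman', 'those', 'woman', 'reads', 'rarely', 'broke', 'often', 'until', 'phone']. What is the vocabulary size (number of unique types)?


Listing all tokens and tracking unique types:
  Token 1: 'woman' -> NEW (unique so far: 1)
  Token 2: 'those' -> NEW (unique so far: 2)
  Token 3: 'woman' -> duplicate (unique so far: 2)
  Token 4: 'reads' -> NEW (unique so far: 3)
  Token 5: 'rarely' -> NEW (unique so far: 4)
  Token 6: 'broke' -> NEW (unique so far: 5)
  Token 7: 'often' -> NEW (unique so far: 6)
  Token 8: 'until' -> NEW (unique so far: 7)
  Token 9: 'phone' -> NEW (unique so far: 8)
Unique types: ('broke', 'often', 'phone', 'rarely', 'reads', 'those', 'until', 'woman')
Vocabulary size: 8

8


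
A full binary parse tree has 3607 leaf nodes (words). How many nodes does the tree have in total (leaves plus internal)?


Leaf nodes (terminals): 3607
Internal nodes = n - 1 = 3607 - 1 = 3606
Total = leaves + internal = 3607 + 3606 = 7213

7213


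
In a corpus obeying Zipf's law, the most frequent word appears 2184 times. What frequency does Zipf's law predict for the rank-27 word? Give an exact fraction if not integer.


Zipf's law: freq(rank) = f1 / rank
f1 = 2184, rank = 27
freq = 2184 / 27
GCD(2184, 27) = 3
Simplified: 728/9

728/9


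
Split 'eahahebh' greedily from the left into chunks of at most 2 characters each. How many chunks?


'eahahebh' has 8 characters.
Chunking with max size 2:
  Chunk 1: 'ea' (positions 0-1)
  Chunk 2: 'ha' (positions 2-3)
  Chunk 3: 'he' (positions 4-5)
  Chunk 4: 'bh' (positions 6-7)
Total chunks: ceil(8 / 2) = 4

4


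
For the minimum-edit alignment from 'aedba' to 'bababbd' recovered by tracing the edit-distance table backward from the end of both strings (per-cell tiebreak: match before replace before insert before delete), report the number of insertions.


Edit distance = 5. Backtracking from cell (5, 7) with preference match > replace > insert > delete,
then listing the resulting alignment 'aedba' -> 'bababbd' left to right:
  Step 1: insert 'b' [insertion #1]
  Step 2: keep 'a'
  Step 3: insert 'b' [insertion #2]
  Step 4: replace e->a
  Step 5: replace d->b
  Step 6: keep 'b'
  Step 7: replace a->d
Total insertions: 2

2


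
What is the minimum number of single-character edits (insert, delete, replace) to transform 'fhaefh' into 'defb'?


Building DP table for s1='fhaefh' (len 6) and s2='defb' (len 4):
       d  e  f  b
    0  1  2  3  4
  f 1  1  2  2  3
  h 2  2  2  3  3
  a 3  3  3  3  4
  e 4  4  3  4  4
  f 5  5  4  3  4
  h 6  6  5  4  4
Edit distance = dp[6][4] = 4

4


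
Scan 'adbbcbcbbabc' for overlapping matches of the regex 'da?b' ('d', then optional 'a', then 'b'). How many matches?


Pattern: da?b means 'd', then optional 'a', then 'b'.
Scanning 'adbbcbcbbabc' position-by-position:
  Pos 0: window 'adb' -> no
  Pos 1: window 'dbb' -> MATCH
  Pos 2: window 'bbc' -> no
  Pos 3: window 'bcb' -> no
  Pos 4: window 'cbc' -> no
  Pos 5: window 'bcb' -> no
  Pos 6: window 'cbb' -> no
  Pos 7: window 'bba' -> no
  Pos 8: window 'bab' -> no
  Pos 9: window 'abc' -> no
  Pos 10: window 'bc' -> no
  Pos 11: window 'c' -> no
Total matches: 1

1


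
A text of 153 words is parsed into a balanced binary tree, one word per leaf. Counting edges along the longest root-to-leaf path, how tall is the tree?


In a balanced binary tree with n leaves the deepest leaf is ceil(log2(n)) edges below the root.
log2(153) = 7.2574
ceil(7.2574) = 8
height (edges) = 8

8


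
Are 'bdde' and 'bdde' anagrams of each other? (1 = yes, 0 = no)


Sort characters of 'bdde': 'bdde'
Sort characters of 'bdde': 'bdde'
Sorted forms match -> they ARE anagrams
Result: 1

1


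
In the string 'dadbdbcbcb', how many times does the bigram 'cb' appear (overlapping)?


Scanning 'dadbdbcbcb' for bigram 'cb':
  Position 0: 'da' -> no
  Position 1: 'ad' -> no
  Position 2: 'db' -> no
  Position 3: 'bd' -> no
  Position 4: 'db' -> no
  Position 5: 'bc' -> no
  Position 6: 'cb' -> MATCH
  Position 7: 'bc' -> no
  Position 8: 'cb' -> MATCH
Total matches: 2

2


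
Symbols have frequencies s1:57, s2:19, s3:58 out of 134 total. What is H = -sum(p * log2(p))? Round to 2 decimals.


Computing entropy H = -sum(p_i * log2(p_i)):
  s1: p = 57/134 = 0.4254, -p*log2(p) = 0.5246
  s2: p = 19/134 = 0.1418, -p*log2(p) = 0.3996
  s3: p = 58/134 = 0.4328, -p*log2(p) = 0.5229
H = sum of terms = 1.4471
Rounded to 2 decimals: 1.45

1.45


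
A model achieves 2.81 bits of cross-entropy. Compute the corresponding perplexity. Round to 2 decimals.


Perplexity formula: PP = 2^H
H = 2.81
PP = 2^2.81
Decompose: 2^2.81 = 2^2 * 2^0.81
2^2 = 4, 2^0.81 ~ 1.7532114
PP ~ 4 * 1.7532114 = 7.0128456
Rounded to 2 decimals: 7.01

7.01


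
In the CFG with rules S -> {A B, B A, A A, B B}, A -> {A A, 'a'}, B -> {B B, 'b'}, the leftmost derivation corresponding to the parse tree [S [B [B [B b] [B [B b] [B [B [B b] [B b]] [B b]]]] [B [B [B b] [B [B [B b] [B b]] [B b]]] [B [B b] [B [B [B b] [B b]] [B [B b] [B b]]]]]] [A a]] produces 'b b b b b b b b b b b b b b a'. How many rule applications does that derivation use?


Every bracketed nonterminal node [X ...] in the tree is produced by exactly one rule application.
Reading the tree off as a leftmost derivation:
  Step 1: S  =>  B A   (applied S -> B A)
  Step 2: B A  =>  B B A   (applied B -> B B)
  Step 3: B B A  =>  B B B A   (applied B -> B B)
  Step 4: B B B A  =>  b B B A   (applied B -> b)
  Step 5: b B B A  =>  b B B B A   (applied B -> B B)
  Step 6: b B B B A  =>  b b B B A   (applied B -> b)
  Step 7: b b B B A  =>  b b B B B A   (applied B -> B B)
  Step 8: b b B B B A  =>  b b B B B B A   (applied B -> B B)
  Step 9: b b B B B B A  =>  b b b B B B A   (applied B -> b)
  Step 10: b b b B B B A  =>  b b b b B B A   (applied B -> b)
  Step 11: b b b b B B A  =>  b b b b b B A   (applied B -> b)
  Step 12: b b b b b B A  =>  b b b b b B B A   (applied B -> B B)
  Step 13: b b b b b B B A  =>  b b b b b B B B A   (applied B -> B B)
  Step 14: b b b b b B B B A  =>  b b b b b b B B A   (applied B -> b)
  Step 15: b b b b b b B B A  =>  b b b b b b B B B A   (applied B -> B B)
  Step 16: b b b b b b B B B A  =>  b b b b b b B B B B A   (applied B -> B B)
  Step 17: b b b b b b B B B B A  =>  b b b b b b b B B B A   (applied B -> b)
  Step 18: b b b b b b b B B B A  =>  b b b b b b b b B B A   (applied B -> b)
  Step 19: b b b b b b b b B B A  =>  b b b b b b b b b B A   (applied B -> b)
  Step 20: b b b b b b b b b B A  =>  b b b b b b b b b B B A   (applied B -> B B)
  Step 21: b b b b b b b b b B B A  =>  b b b b b b b b b b B A   (applied B -> b)
  Step 22: b b b b b b b b b b B A  =>  b b b b b b b b b b B B A   (applied B -> B B)
  Step 23: b b b b b b b b b b B B A  =>  b b b b b b b b b b B B B A   (applied B -> B B)
  Step 24: b b b b b b b b b b B B B A  =>  b b b b b b b b b b b B B A   (applied B -> b)
  Step 25: b b b b b b b b b b b B B A  =>  b b b b b b b b b b b b B A   (applied B -> b)
  Step 26: b b b b b b b b b b b b B A  =>  b b b b b b b b b b b b B B A   (applied B -> B B)
  Step 27: b b b b b b b b b b b b B B A  =>  b b b b b b b b b b b b b B A   (applied B -> b)
  Step 28: b b b b b b b b b b b b b B A  =>  b b b b b b b b b b b b b b A   (applied B -> b)
  Step 29: b b b b b b b b b b b b b b A  =>  b b b b b b b b b b b b b b a   (applied A -> a)
Final yield: b b b b b b b b b b b b b b a
Total rewrite steps: 29

29


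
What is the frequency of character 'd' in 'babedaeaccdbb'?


Scanning 'babedaeaccdbb' for 'd':
  Position 4: 'd' -> MATCH (count: 1)
  Position 10: 'd' -> MATCH (count: 2)
Total occurrences of 'd': 2

2


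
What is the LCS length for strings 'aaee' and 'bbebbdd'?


DP table for LCS of 'aaee' and 'bbebbdd':
       b  b  e  b  b  d  d
    0  0  0  0  0  0  0  0
  a 0  0  0  0  0  0  0  0
  a 0  0  0  0  0  0  0  0
  e 0  0  0  1  1  1  1  1
  e 0  0  0  1  1  1  1  1
LCS: 'e'
LCS length = 1

1


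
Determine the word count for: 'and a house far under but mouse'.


Counting words by splitting on spaces:
  Word 1: 'and'
  Word 2: 'a'
  Word 3: 'house'
  Word 4: 'far'
  Word 5: 'under'
  Word 6: 'but'
  Word 7: 'mouse'
Total words: 7

7


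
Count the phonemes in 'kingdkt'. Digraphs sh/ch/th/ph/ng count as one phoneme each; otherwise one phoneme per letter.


Parsing 'kingdkt' greedily, digraphs first:
  'k' -> consonant phoneme (phonemes so far: 1)
  'i' -> vowel phoneme (phonemes so far: 2)
  'ng' -> digraph (1 consonant phoneme) (phonemes so far: 3)
  'd' -> consonant phoneme (phonemes so far: 4)
  'k' -> consonant phoneme (phonemes so far: 5)
  't' -> consonant phoneme (phonemes so far: 6)
Total phonemes: 6

6


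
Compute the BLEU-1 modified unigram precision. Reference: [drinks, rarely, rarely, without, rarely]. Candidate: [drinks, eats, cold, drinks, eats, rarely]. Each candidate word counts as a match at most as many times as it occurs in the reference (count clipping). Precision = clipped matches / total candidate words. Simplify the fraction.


Reference word counts: {'drinks': 1, 'rarely': 3, 'without': 1}
Checking each candidate word (with clipping):
  'drinks' -> in reference (ref count 1, used 1/1) -> match (matches: 1)
  'eats' -> not in reference -> no match (matches: 1)
  'cold' -> not in reference -> no match (matches: 1)
  'drinks' -> ref count 1 already used up (1/1) -> clipped, no match (matches: 1)
  'eats' -> not in reference -> no match (matches: 1)
  'rarely' -> in reference (ref count 3, used 1/3) -> match (matches: 2)
Clipped matches: 2, Candidate length: 6
Precision = 2/6 = 1/3

1/3


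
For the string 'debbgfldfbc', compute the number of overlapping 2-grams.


String 'debbgfldfbc' has length L = 11.
Number of overlapping n-grams = L - n + 1
Substituting: 11 - 2 + 1 = 10

10


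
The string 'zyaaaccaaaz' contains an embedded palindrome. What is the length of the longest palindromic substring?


Scanning 'zyaaaccaaaz' for palindromic substrings.
Substring at positions 2-9: 'aaaccaaa'.
Check: reverse('aaaccaaa') = 'aaaccaaa' -> palindrome confirmed.
Neighbouring characters ('y' / 'z') break symmetry, so it cannot extend further.
No longer palindromic substring exists; longest length = 8

8


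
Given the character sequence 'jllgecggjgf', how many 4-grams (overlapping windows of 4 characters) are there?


String 'jllgecggjgf' has length L = 11.
Number of overlapping n-grams = L - n + 1
Substituting: 11 - 4 + 1 = 8

8


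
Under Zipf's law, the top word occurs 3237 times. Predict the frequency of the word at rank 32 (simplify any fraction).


Zipf's law: freq(rank) = f1 / rank
f1 = 3237, rank = 32
freq = 3237 / 32
GCD(3237, 32) = 1
Simplified: 3237/32

3237/32


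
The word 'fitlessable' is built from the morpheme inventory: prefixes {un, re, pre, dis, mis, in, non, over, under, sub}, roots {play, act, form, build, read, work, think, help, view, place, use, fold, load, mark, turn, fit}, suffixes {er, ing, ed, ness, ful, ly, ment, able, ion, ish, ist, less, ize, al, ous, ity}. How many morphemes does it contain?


Segmenting 'fitlessable' against the inventory:
  'fit' -> root (morpheme 1)
  'less' -> suffix (morpheme 2)
  'able' -> suffix (morpheme 3)
Total morphemes: 3

3


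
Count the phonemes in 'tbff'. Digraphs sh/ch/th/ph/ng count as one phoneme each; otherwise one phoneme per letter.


Parsing 'tbff' greedily, digraphs first:
  't' -> consonant phoneme (phonemes so far: 1)
  'b' -> consonant phoneme (phonemes so far: 2)
  'f' -> consonant phoneme (phonemes so far: 3)
  'f' -> consonant phoneme (phonemes so far: 4)
Total phonemes: 4

4


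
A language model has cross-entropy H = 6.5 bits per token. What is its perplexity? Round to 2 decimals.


Perplexity formula: PP = 2^H
H = 6.5
PP = 2^6.5
Decompose: 2^6.5 = 2^6 * 2^0.5 = 2^6 * sqrt(2)
2^6 = 64, sqrt(2) ~ 1.4142136
PP ~ 64 * 1.4142136 = 90.5096704
Rounded to 2 decimals: 90.51

90.51


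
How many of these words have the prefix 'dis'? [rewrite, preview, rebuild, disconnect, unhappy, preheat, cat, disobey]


Checking each word for prefix 'dis':
  'rewrite' -> no (count: 0)
  'preview' -> no (count: 0)
  'rebuild' -> no (count: 0)
  'disconnect' -> YES, starts with 'dis' (count: 1)
  'unhappy' -> no (count: 1)
  'preheat' -> no (count: 1)
  'cat' -> no (count: 1)
  'disobey' -> YES, starts with 'dis' (count: 2)
Total with prefix 'dis': 2

2


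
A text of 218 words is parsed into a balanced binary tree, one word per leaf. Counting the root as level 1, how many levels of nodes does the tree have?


In a balanced binary tree with n leaves the deepest leaf is ceil(log2(n)) edges below the root,
so counting node levels inclusive of root and leaves gives ceil(log2(n)) + 1 levels.
log2(218) = 7.7682
ceil(7.7682) = 8
levels = 8 + 1 = 9

9


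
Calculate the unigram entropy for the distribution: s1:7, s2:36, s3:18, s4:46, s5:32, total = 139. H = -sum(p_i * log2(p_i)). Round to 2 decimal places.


Computing entropy H = -sum(p_i * log2(p_i)):
  s1: p = 7/139 = 0.0504, -p*log2(p) = 0.2171
  s2: p = 36/139 = 0.2590, -p*log2(p) = 0.5048
  s3: p = 18/139 = 0.1295, -p*log2(p) = 0.3819
  s4: p = 46/139 = 0.3309, -p*log2(p) = 0.5280
  s5: p = 32/139 = 0.2302, -p*log2(p) = 0.4878
H = sum of terms = 2.1196
Rounded to 2 decimals: 2.12

2.12


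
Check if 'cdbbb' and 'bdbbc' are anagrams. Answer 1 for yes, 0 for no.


Sort characters of 'cdbbb': 'bbbcd'
Sort characters of 'bdbbc': 'bbbcd'
Sorted forms match -> they ARE anagrams
Result: 1

1


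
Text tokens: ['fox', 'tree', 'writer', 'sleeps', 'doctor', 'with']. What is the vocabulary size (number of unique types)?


Listing all tokens and tracking unique types:
  Token 1: 'fox' -> NEW (unique so far: 1)
  Token 2: 'tree' -> NEW (unique so far: 2)
  Token 3: 'writer' -> NEW (unique so far: 3)
  Token 4: 'sleeps' -> NEW (unique so far: 4)
  Token 5: 'doctor' -> NEW (unique so far: 5)
  Token 6: 'with' -> NEW (unique so far: 6)
Unique types: ('doctor', 'fox', 'sleeps', 'tree', 'with', 'writer')
Vocabulary size: 6

6


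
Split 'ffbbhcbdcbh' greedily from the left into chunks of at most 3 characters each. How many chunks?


'ffbbhcbdcbh' has 11 characters.
Chunking with max size 3:
  Chunk 1: 'ffb' (positions 0-2)
  Chunk 2: 'bhc' (positions 3-5)
  Chunk 3: 'bdc' (positions 6-8)
  Chunk 4: 'bh' (positions 9-10)
Total chunks: ceil(11 / 3) = 4

4


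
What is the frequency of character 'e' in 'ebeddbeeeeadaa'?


Scanning 'ebeddbeeeeadaa' for 'e':
  Position 0: 'e' -> MATCH (count: 1)
  Position 2: 'e' -> MATCH (count: 2)
  Position 6: 'e' -> MATCH (count: 3)
  Position 7: 'e' -> MATCH (count: 4)
  Position 8: 'e' -> MATCH (count: 5)
  Position 9: 'e' -> MATCH (count: 6)
Total occurrences of 'e': 6

6


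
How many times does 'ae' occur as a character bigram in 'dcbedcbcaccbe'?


Scanning 'dcbedcbcaccbe' for bigram 'ae':
  Position 0: 'dc' -> no
  Position 1: 'cb' -> no
  Position 2: 'be' -> no
  Position 3: 'ed' -> no
  Position 4: 'dc' -> no
  Position 5: 'cb' -> no
  Position 6: 'bc' -> no
  Position 7: 'ca' -> no
  Position 8: 'ac' -> no
  Position 9: 'cc' -> no
  Position 10: 'cb' -> no
  Position 11: 'be' -> no
Total matches: 0

0


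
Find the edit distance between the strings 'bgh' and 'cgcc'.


Building DP table for s1='bgh' (len 3) and s2='cgcc' (len 4):
       c  g  c  c
    0  1  2  3  4
  b 1  1  2  3  4
  g 2  2  1  2  3
  h 3  3  2  2  3
Edit distance = dp[3][4] = 3

3


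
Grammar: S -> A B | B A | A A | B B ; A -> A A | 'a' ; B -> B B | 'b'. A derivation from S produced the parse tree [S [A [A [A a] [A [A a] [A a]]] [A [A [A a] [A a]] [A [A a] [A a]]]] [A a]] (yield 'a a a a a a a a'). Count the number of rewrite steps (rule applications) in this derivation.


Every bracketed nonterminal node [X ...] in the tree is produced by exactly one rule application.
Reading the tree off as a leftmost derivation:
  Step 1: S  =>  A A   (applied S -> A A)
  Step 2: A A  =>  A A A   (applied A -> A A)
  Step 3: A A A  =>  A A A A   (applied A -> A A)
  Step 4: A A A A  =>  a A A A   (applied A -> a)
  Step 5: a A A A  =>  a A A A A   (applied A -> A A)
  Step 6: a A A A A  =>  a a A A A   (applied A -> a)
  Step 7: a a A A A  =>  a a a A A   (applied A -> a)
  Step 8: a a a A A  =>  a a a A A A   (applied A -> A A)
  Step 9: a a a A A A  =>  a a a A A A A   (applied A -> A A)
  Step 10: a a a A A A A  =>  a a a a A A A   (applied A -> a)
  Step 11: a a a a A A A  =>  a a a a a A A   (applied A -> a)
  Step 12: a a a a a A A  =>  a a a a a A A A   (applied A -> A A)
  Step 13: a a a a a A A A  =>  a a a a a a A A   (applied A -> a)
  Step 14: a a a a a a A A  =>  a a a a a a a A   (applied A -> a)
  Step 15: a a a a a a a A  =>  a a a a a a a a   (applied A -> a)
Final yield: a a a a a a a a
Total rewrite steps: 15

15


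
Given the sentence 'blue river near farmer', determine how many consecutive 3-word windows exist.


Word trigrams from [4] words:
  Trigram 1: (blue river near)
  Trigram 2: (river near farmer)
Total word trigrams: 4 - 2 = 2

2


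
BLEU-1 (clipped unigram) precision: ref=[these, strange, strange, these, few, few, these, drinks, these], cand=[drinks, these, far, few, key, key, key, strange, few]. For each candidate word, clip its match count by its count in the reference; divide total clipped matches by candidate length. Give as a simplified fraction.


Reference word counts: {'drinks': 1, 'few': 2, 'strange': 2, 'these': 4}
Checking each candidate word (with clipping):
  'drinks' -> in reference (ref count 1, used 1/1) -> match (matches: 1)
  'these' -> in reference (ref count 4, used 1/4) -> match (matches: 2)
  'far' -> not in reference -> no match (matches: 2)
  'few' -> in reference (ref count 2, used 1/2) -> match (matches: 3)
  'key' -> not in reference -> no match (matches: 3)
  'key' -> not in reference -> no match (matches: 3)
  'key' -> not in reference -> no match (matches: 3)
  'strange' -> in reference (ref count 2, used 1/2) -> match (matches: 4)
  'few' -> in reference (ref count 2, used 2/2) -> match (matches: 5)
Clipped matches: 5, Candidate length: 9
Precision = 5/9

5/9


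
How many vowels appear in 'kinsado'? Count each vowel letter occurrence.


Scanning each character of 'kinsado':
  Position 1: 'k' -> consonant (running count: 0)
  Position 2: 'i' -> vowel (running count: 1)
  Position 3: 'n' -> consonant (running count: 1)
  Position 4: 's' -> consonant (running count: 1)
  Position 5: 'a' -> vowel (running count: 2)
  Position 6: 'd' -> consonant (running count: 2)
  Position 7: 'o' -> vowel (running count: 3)
Total vowels: 3

3


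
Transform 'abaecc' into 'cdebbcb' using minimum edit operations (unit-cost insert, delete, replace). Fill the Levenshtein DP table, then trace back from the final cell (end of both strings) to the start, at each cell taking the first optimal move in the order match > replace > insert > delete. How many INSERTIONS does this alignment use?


Edit distance = 6. Backtracking from cell (6, 7) with preference match > replace > insert > delete,
then listing the resulting alignment 'abaecc' -> 'cdebbcb' left to right:
  Step 1: insert 'c' [insertion #1]
  Step 2: replace a->d
  Step 3: replace b->e
  Step 4: replace a->b
  Step 5: replace e->b
  Step 6: keep 'c'
  Step 7: replace c->b
Total insertions: 1

1


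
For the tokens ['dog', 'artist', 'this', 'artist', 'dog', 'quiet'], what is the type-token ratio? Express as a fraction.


Tokens: 6
Unique types: ('artist', 'dog', 'quiet', 'this') = 4
TTR = 4/6
Simplify: divide both by 2 -> 2/3
TTR = 2/3

2/3


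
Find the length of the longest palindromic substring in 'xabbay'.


Scanning 'xabbay' for palindromic substrings.
Substring at positions 1-4: 'abba'.
Check: reverse('abba') = 'abba' -> palindrome confirmed.
Neighbouring characters ('x' / 'y') break symmetry, so it cannot extend further.
No longer palindromic substring exists; longest length = 4

4


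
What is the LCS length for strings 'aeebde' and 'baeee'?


DP table for LCS of 'aeebde' and 'baeee':
       b  a  e  e  e
    0  0  0  0  0  0
  a 0  0  1  1  1  1
  e 0  0  1  2  2  2
  e 0  0  1  2  3  3
  b 0  1  1  2  3  3
  d 0  1  1  2  3  3
  e 0  1  1  2  3  4
LCS: 'aeee'
LCS length = 4

4


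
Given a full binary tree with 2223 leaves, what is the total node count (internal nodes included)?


Leaf nodes (terminals): 2223
Internal nodes = n - 1 = 2223 - 1 = 2222
Total = leaves + internal = 2223 + 2222 = 4445

4445


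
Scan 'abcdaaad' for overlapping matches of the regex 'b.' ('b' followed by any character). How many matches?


Pattern: b. means 'b' followed by any character.
Scanning 'abcdaaad' position-by-position:
  Pos 0: window 'ab' -> no
  Pos 1: window 'bc' -> MATCH
  Pos 2: window 'cd' -> no
  Pos 3: window 'da' -> no
  Pos 4: window 'aa' -> no
  Pos 5: window 'aa' -> no
  Pos 6: window 'ad' -> no
  Pos 7: window 'd' -> no
Total matches: 1

1


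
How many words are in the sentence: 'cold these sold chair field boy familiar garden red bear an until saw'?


Counting words by splitting on spaces:
  Word 1: 'cold'
  Word 2: 'these'
  Word 3: 'sold'
  Word 4: 'chair'
  Word 5: 'field'
  Word 6: 'boy'
  Word 7: 'familiar'
  Word 8: 'garden'
  Word 9: 'red'
  Word 10: 'bear'
  Word 11: 'an'
  Word 12: 'until'
  Word 13: 'saw'
Total words: 13

13


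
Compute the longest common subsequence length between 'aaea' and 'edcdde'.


DP table for LCS of 'aaea' and 'edcdde':
       e  d  c  d  d  e
    0  0  0  0  0  0  0
  a 0  0  0  0  0  0  0
  a 0  0  0  0  0  0  0
  e 0  1  1  1  1  1  1
  a 0  1  1  1  1  1  1
LCS: 'e'
LCS length = 1

1


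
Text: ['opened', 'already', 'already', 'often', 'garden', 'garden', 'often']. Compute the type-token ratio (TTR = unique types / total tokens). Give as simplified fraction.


Tokens: 7
Unique types: ('already', 'garden', 'often', 'opened') = 4
TTR = 4/7
Already in lowest terms.

4/7


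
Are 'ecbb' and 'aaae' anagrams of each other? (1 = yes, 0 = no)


Sort characters of 'ecbb': 'bbce'
Sort characters of 'aaae': 'aaae'
Sorted forms differ -> they are NOT anagrams
Result: 0

0


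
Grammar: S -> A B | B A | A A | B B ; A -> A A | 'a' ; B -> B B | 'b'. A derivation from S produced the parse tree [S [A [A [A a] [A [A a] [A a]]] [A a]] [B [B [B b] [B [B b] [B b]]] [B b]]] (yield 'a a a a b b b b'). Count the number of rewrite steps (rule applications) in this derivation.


Every bracketed nonterminal node [X ...] in the tree is produced by exactly one rule application.
Reading the tree off as a leftmost derivation:
  Step 1: S  =>  A B   (applied S -> A B)
  Step 2: A B  =>  A A B   (applied A -> A A)
  Step 3: A A B  =>  A A A B   (applied A -> A A)
  Step 4: A A A B  =>  a A A B   (applied A -> a)
  Step 5: a A A B  =>  a A A A B   (applied A -> A A)
  Step 6: a A A A B  =>  a a A A B   (applied A -> a)
  Step 7: a a A A B  =>  a a a A B   (applied A -> a)
  Step 8: a a a A B  =>  a a a a B   (applied A -> a)
  Step 9: a a a a B  =>  a a a a B B   (applied B -> B B)
  Step 10: a a a a B B  =>  a a a a B B B   (applied B -> B B)
  Step 11: a a a a B B B  =>  a a a a b B B   (applied B -> b)
  Step 12: a a a a b B B  =>  a a a a b B B B   (applied B -> B B)
  Step 13: a a a a b B B B  =>  a a a a b b B B   (applied B -> b)
  Step 14: a a a a b b B B  =>  a a a a b b b B   (applied B -> b)
  Step 15: a a a a b b b B  =>  a a a a b b b b   (applied B -> b)
Final yield: a a a a b b b b
Total rewrite steps: 15

15


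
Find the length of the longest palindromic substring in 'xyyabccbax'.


Scanning 'xyyabccbax' for palindromic substrings.
Substring at positions 3-8: 'abccba'.
Check: reverse('abccba') = 'abccba' -> palindrome confirmed.
Neighbouring characters ('y' / 'x') break symmetry, so it cannot extend further.
No longer palindromic substring exists; longest length = 6

6


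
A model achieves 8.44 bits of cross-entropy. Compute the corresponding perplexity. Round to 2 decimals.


Perplexity formula: PP = 2^H
H = 8.44
PP = 2^8.44
Decompose: 2^8.44 = 2^8 * 2^0.44
2^8 = 256, 2^0.44 ~ 1.3566043
PP ~ 256 * 1.3566043 = 347.2907008
Rounded to 2 decimals: 347.29

347.29


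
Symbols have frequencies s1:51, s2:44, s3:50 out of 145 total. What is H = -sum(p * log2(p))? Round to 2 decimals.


Computing entropy H = -sum(p_i * log2(p_i)):
  s1: p = 51/145 = 0.3517, -p*log2(p) = 0.5302
  s2: p = 44/145 = 0.3034, -p*log2(p) = 0.5221
  s3: p = 50/145 = 0.3448, -p*log2(p) = 0.5297
H = sum of terms = 1.5820
Rounded to 2 decimals: 1.58

1.58


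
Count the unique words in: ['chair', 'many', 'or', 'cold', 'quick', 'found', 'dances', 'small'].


Listing all tokens and tracking unique types:
  Token 1: 'chair' -> NEW (unique so far: 1)
  Token 2: 'many' -> NEW (unique so far: 2)
  Token 3: 'or' -> NEW (unique so far: 3)
  Token 4: 'cold' -> NEW (unique so far: 4)
  Token 5: 'quick' -> NEW (unique so far: 5)
  Token 6: 'found' -> NEW (unique so far: 6)
  Token 7: 'dances' -> NEW (unique so far: 7)
  Token 8: 'small' -> NEW (unique so far: 8)
Unique types: ('chair', 'cold', 'dances', 'found', 'many', 'or', 'quick', 'small')
Vocabulary size: 8

8


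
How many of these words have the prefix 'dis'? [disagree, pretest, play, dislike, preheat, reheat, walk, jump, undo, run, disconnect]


Checking each word for prefix 'dis':
  'disagree' -> YES, starts with 'dis' (count: 1)
  'pretest' -> no (count: 1)
  'play' -> no (count: 1)
  'dislike' -> YES, starts with 'dis' (count: 2)
  'preheat' -> no (count: 2)
  'reheat' -> no (count: 2)
  'walk' -> no (count: 2)
  'jump' -> no (count: 2)
  'undo' -> no (count: 2)
  'run' -> no (count: 2)
  'disconnect' -> YES, starts with 'dis' (count: 3)
Total with prefix 'dis': 3

3


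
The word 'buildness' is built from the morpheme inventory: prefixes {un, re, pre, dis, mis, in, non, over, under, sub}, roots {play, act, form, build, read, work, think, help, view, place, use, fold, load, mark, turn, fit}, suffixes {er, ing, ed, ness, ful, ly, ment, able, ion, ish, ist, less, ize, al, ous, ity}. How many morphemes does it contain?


Segmenting 'buildness' against the inventory:
  'build' -> root (morpheme 1)
  'ness' -> suffix (morpheme 2)
Total morphemes: 2

2


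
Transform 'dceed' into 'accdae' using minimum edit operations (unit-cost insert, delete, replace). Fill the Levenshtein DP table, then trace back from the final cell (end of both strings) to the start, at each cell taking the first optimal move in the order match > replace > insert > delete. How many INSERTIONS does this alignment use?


Edit distance = 5. Backtracking from cell (5, 6) with preference match > replace > insert > delete,
then listing the resulting alignment 'dceed' -> 'accdae' left to right:
  Step 1: insert 'a' [insertion #1]
  Step 2: replace d->c
  Step 3: keep 'c'
  Step 4: replace e->d
  Step 5: replace e->a
  Step 6: replace d->e
Total insertions: 1

1


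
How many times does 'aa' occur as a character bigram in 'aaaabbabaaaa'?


Scanning 'aaaabbabaaaa' for bigram 'aa':
  Position 0: 'aa' -> MATCH
  Position 1: 'aa' -> MATCH
  Position 2: 'aa' -> MATCH
  Position 3: 'ab' -> no
  Position 4: 'bb' -> no
  Position 5: 'ba' -> no
  Position 6: 'ab' -> no
  Position 7: 'ba' -> no
  Position 8: 'aa' -> MATCH
  Position 9: 'aa' -> MATCH
  Position 10: 'aa' -> MATCH
Total matches: 6

6


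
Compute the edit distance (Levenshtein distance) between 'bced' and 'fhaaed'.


Building DP table for s1='bced' (len 4) and s2='fhaaed' (len 6):
       f  h  a  a  e  d
    0  1  2  3  4  5  6
  b 1  1  2  3  4  5  6
  c 2  2  2  3  4  5  6
  e 3  3  3  3  4  4  5
  d 4  4  4  4  4  5  4
Edit distance = dp[4][6] = 4

4


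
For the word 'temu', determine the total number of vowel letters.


Scanning each character of 'temu':
  Position 1: 't' -> consonant (running count: 0)
  Position 2: 'e' -> vowel (running count: 1)
  Position 3: 'm' -> consonant (running count: 1)
  Position 4: 'u' -> vowel (running count: 2)
Total vowels: 2

2


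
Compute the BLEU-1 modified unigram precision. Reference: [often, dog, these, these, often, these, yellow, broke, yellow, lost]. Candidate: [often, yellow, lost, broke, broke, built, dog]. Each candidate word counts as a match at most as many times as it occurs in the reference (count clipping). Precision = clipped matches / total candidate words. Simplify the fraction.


Reference word counts: {'broke': 1, 'dog': 1, 'lost': 1, 'often': 2, 'these': 3, 'yellow': 2}
Checking each candidate word (with clipping):
  'often' -> in reference (ref count 2, used 1/2) -> match (matches: 1)
  'yellow' -> in reference (ref count 2, used 1/2) -> match (matches: 2)
  'lost' -> in reference (ref count 1, used 1/1) -> match (matches: 3)
  'broke' -> in reference (ref count 1, used 1/1) -> match (matches: 4)
  'broke' -> ref count 1 already used up (1/1) -> clipped, no match (matches: 4)
  'built' -> not in reference -> no match (matches: 4)
  'dog' -> in reference (ref count 1, used 1/1) -> match (matches: 5)
Clipped matches: 5, Candidate length: 7
Precision = 5/7

5/7


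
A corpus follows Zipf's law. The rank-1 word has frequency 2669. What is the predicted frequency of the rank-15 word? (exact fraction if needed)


Zipf's law: freq(rank) = f1 / rank
f1 = 2669, rank = 15
freq = 2669 / 15
GCD(2669, 15) = 1
Simplified: 2669/15

2669/15


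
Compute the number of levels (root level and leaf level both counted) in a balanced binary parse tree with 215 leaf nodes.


In a balanced binary tree with n leaves the deepest leaf is ceil(log2(n)) edges below the root,
so counting node levels inclusive of root and leaves gives ceil(log2(n)) + 1 levels.
log2(215) = 7.7482
ceil(7.7482) = 8
levels = 8 + 1 = 9

9


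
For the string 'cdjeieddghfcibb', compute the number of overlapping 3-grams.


String 'cdjeieddghfcibb' has length L = 15.
Number of overlapping n-grams = L - n + 1
Substituting: 15 - 3 + 1 = 13

13


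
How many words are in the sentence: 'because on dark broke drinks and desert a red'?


Counting words by splitting on spaces:
  Word 1: 'because'
  Word 2: 'on'
  Word 3: 'dark'
  Word 4: 'broke'
  Word 5: 'drinks'
  Word 6: 'and'
  Word 7: 'desert'
  Word 8: 'a'
  Word 9: 'red'
Total words: 9

9


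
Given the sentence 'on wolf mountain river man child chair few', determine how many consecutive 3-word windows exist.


Word trigrams from [8] words:
  Trigram 1: (on wolf mountain)
  Trigram 2: (wolf mountain river)
  Trigram 3: (mountain river man)
  Trigram 4: (river man child)
  Trigram 5: (man child chair)
  Trigram 6: (child chair few)
Total word trigrams: 8 - 2 = 6

6


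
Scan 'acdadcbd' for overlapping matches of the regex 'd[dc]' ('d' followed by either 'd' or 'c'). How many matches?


Pattern: d[dc] means 'd' followed by either 'd' or 'c'.
Scanning 'acdadcbd' position-by-position:
  Pos 0: window 'ac' -> no
  Pos 1: window 'cd' -> no
  Pos 2: window 'da' -> no
  Pos 3: window 'ad' -> no
  Pos 4: window 'dc' -> MATCH
  Pos 5: window 'cb' -> no
  Pos 6: window 'bd' -> no
  Pos 7: window 'd' -> no
Total matches: 1

1


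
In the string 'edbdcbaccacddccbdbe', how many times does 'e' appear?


Scanning 'edbdcbaccacddccbdbe' for 'e':
  Position 0: 'e' -> MATCH (count: 1)
  Position 18: 'e' -> MATCH (count: 2)
Total occurrences of 'e': 2

2


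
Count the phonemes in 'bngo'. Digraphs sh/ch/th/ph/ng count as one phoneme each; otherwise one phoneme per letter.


Parsing 'bngo' greedily, digraphs first:
  'b' -> consonant phoneme (phonemes so far: 1)
  'ng' -> digraph (1 consonant phoneme) (phonemes so far: 2)
  'o' -> vowel phoneme (phonemes so far: 3)
Total phonemes: 3

3


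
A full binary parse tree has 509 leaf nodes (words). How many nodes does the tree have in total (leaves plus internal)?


Leaf nodes (terminals): 509
Internal nodes = n - 1 = 509 - 1 = 508
Total = leaves + internal = 509 + 508 = 1017

1017


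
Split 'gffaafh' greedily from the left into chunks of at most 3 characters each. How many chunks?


'gffaafh' has 7 characters.
Chunking with max size 3:
  Chunk 1: 'gff' (positions 0-2)
  Chunk 2: 'aaf' (positions 3-5)
  Chunk 3: 'h' (positions 6-6)
Total chunks: ceil(7 / 3) = 3

3


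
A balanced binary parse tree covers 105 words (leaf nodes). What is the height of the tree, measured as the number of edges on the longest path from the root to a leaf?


In a balanced binary tree with n leaves the deepest leaf is ceil(log2(n)) edges below the root.
log2(105) = 6.7142
ceil(6.7142) = 7
height (edges) = 7

7


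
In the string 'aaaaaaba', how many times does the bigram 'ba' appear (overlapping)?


Scanning 'aaaaaaba' for bigram 'ba':
  Position 0: 'aa' -> no
  Position 1: 'aa' -> no
  Position 2: 'aa' -> no
  Position 3: 'aa' -> no
  Position 4: 'aa' -> no
  Position 5: 'ab' -> no
  Position 6: 'ba' -> MATCH
Total matches: 1

1


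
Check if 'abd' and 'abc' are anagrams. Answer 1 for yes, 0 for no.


Sort characters of 'abd': 'abd'
Sort characters of 'abc': 'abc'
Sorted forms differ -> they are NOT anagrams
Result: 0

0


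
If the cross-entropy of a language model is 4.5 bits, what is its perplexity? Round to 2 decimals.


Perplexity formula: PP = 2^H
H = 4.5
PP = 2^4.5
Decompose: 2^4.5 = 2^4 * 2^0.5 = 2^4 * sqrt(2)
2^4 = 16, sqrt(2) ~ 1.4142136
PP ~ 16 * 1.4142136 = 22.6274176
Rounded to 2 decimals: 22.63

22.63


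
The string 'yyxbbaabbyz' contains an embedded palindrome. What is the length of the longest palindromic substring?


Scanning 'yyxbbaabbyz' for palindromic substrings.
Substring at positions 3-8: 'bbaabb'.
Check: reverse('bbaabb') = 'bbaabb' -> palindrome confirmed.
Neighbouring characters ('x' / 'y') break symmetry, so it cannot extend further.
No longer palindromic substring exists; longest length = 6

6


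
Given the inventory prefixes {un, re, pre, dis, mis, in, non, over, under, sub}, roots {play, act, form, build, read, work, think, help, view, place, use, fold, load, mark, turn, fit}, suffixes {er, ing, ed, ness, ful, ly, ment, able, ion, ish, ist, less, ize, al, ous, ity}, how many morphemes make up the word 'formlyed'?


Segmenting 'formlyed' against the inventory:
  'form' -> root (morpheme 1)
  'ly' -> suffix (morpheme 2)
  'ed' -> suffix (morpheme 3)
Total morphemes: 3

3


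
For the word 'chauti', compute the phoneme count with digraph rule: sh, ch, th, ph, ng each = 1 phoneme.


Parsing 'chauti' greedily, digraphs first:
  'ch' -> digraph (1 consonant phoneme) (phonemes so far: 1)
  'a' -> vowel phoneme (phonemes so far: 2)
  'u' -> vowel phoneme (phonemes so far: 3)
  't' -> consonant phoneme (phonemes so far: 4)
  'i' -> vowel phoneme (phonemes so far: 5)
Total phonemes: 5

5


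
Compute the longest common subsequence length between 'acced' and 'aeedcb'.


DP table for LCS of 'acced' and 'aeedcb':
       a  e  e  d  c  b
    0  0  0  0  0  0  0
  a 0  1  1  1  1  1  1
  c 0  1  1  1  1  2  2
  c 0  1  1  1  1  2  2
  e 0  1  2  2  2  2  2
  d 0  1  2  2  3  3  3
LCS: 'aed'
LCS length = 3

3


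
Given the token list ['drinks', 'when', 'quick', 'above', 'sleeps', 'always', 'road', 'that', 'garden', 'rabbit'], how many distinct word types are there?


Listing all tokens and tracking unique types:
  Token 1: 'drinks' -> NEW (unique so far: 1)
  Token 2: 'when' -> NEW (unique so far: 2)
  Token 3: 'quick' -> NEW (unique so far: 3)
  Token 4: 'above' -> NEW (unique so far: 4)
  Token 5: 'sleeps' -> NEW (unique so far: 5)
  Token 6: 'always' -> NEW (unique so far: 6)
  Token 7: 'road' -> NEW (unique so far: 7)
  Token 8: 'that' -> NEW (unique so far: 8)
  Token 9: 'garden' -> NEW (unique so far: 9)
  Token 10: 'rabbit' -> NEW (unique so far: 10)
Unique types: ('above', 'always', 'drinks', 'garden', 'quick', 'rabbit', 'road', 'sleeps', 'that', 'when')
Vocabulary size: 10

10


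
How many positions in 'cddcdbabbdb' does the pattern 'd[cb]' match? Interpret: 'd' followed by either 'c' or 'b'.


Pattern: d[cb] means 'd' followed by either 'c' or 'b'.
Scanning 'cddcdbabbdb' position-by-position:
  Pos 0: window 'cd' -> no
  Pos 1: window 'dd' -> no
  Pos 2: window 'dc' -> MATCH
  Pos 3: window 'cd' -> no
  Pos 4: window 'db' -> MATCH
  Pos 5: window 'ba' -> no
  Pos 6: window 'ab' -> no
  Pos 7: window 'bb' -> no
  Pos 8: window 'bd' -> no
  Pos 9: window 'db' -> MATCH
  Pos 10: window 'b' -> no
Total matches: 3

3


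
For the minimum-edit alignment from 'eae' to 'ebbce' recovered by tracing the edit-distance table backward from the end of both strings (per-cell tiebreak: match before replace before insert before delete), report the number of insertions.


Edit distance = 3. Backtracking from cell (3, 5) with preference match > replace > insert > delete,
then listing the resulting alignment 'eae' -> 'ebbce' left to right:
  Step 1: keep 'e'
  Step 2: insert 'b' [insertion #1]
  Step 3: insert 'b' [insertion #2]
  Step 4: replace a->c
  Step 5: keep 'e'
Total insertions: 2

2


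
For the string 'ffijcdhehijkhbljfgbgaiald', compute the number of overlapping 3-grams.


String 'ffijcdhehijkhbljfgbgaiald' has length L = 25.
Number of overlapping n-grams = L - n + 1
Substituting: 25 - 3 + 1 = 23

23


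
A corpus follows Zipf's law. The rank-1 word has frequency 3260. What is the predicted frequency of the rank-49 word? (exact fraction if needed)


Zipf's law: freq(rank) = f1 / rank
f1 = 3260, rank = 49
freq = 3260 / 49
GCD(3260, 49) = 1
Simplified: 3260/49

3260/49


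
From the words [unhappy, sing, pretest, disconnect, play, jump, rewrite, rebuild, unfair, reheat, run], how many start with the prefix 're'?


Checking each word for prefix 're':
  'unhappy' -> no (count: 0)
  'sing' -> no (count: 0)
  'pretest' -> no (count: 0)
  'disconnect' -> no (count: 0)
  'play' -> no (count: 0)
  'jump' -> no (count: 0)
  'rewrite' -> YES, starts with 're' (count: 1)
  'rebuild' -> YES, starts with 're' (count: 2)
  'unfair' -> no (count: 2)
  'reheat' -> YES, starts with 're' (count: 3)
  'run' -> no (count: 3)
Total with prefix 're': 3

3


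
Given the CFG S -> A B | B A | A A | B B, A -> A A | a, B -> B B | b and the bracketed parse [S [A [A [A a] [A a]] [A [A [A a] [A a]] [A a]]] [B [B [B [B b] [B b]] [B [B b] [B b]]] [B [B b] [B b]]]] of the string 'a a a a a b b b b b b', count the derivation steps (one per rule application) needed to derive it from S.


Every bracketed nonterminal node [X ...] in the tree is produced by exactly one rule application.
Reading the tree off as a leftmost derivation:
  Step 1: S  =>  A B   (applied S -> A B)
  Step 2: A B  =>  A A B   (applied A -> A A)
  Step 3: A A B  =>  A A A B   (applied A -> A A)
  Step 4: A A A B  =>  a A A B   (applied A -> a)
  Step 5: a A A B  =>  a a A B   (applied A -> a)
  Step 6: a a A B  =>  a a A A B   (applied A -> A A)
  Step 7: a a A A B  =>  a a A A A B   (applied A -> A A)
  Step 8: a a A A A B  =>  a a a A A B   (applied A -> a)
  Step 9: a a a A A B  =>  a a a a A B   (applied A -> a)
  Step 10: a a a a A B  =>  a a a a a B   (applied A -> a)
  Step 11: a a a a a B  =>  a a a a a B B   (applied B -> B B)
  Step 12: a a a a a B B  =>  a a a a a B B B   (applied B -> B B)
  Step 13: a a a a a B B B  =>  a a a a a B B B B   (applied B -> B B)
  Step 14: a a a a a B B B B  =>  a a a a a b B B B   (applied B -> b)
  Step 15: a a a a a b B B B  =>  a a a a a b b B B   (applied B -> b)
  Step 16: a a a a a b b B B  =>  a a a a a b b B B B   (applied B -> B B)
  Step 17: a a a a a b b B B B  =>  a a a a a b b b B B   (applied B -> b)
  Step 18: a a a a a b b b B B  =>  a a a a a b b b b B   (applied B -> b)
  Step 19: a a a a a b b b b B  =>  a a a a a b b b b B B   (applied B -> B B)
  Step 20: a a a a a b b b b B B  =>  a a a a a b b b b b B   (applied B -> b)
  Step 21: a a a a a b b b b b B  =>  a a a a a b b b b b b   (applied B -> b)
Final yield: a a a a a b b b b b b
Total rewrite steps: 21

21
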